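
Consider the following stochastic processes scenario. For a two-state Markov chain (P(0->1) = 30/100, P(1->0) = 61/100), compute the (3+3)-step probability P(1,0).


P^6 = P^3 * P^3
Computing via matrix multiplication of the transition matrix.
Entry (1,0) of P^6 = 0.6703

0.6703


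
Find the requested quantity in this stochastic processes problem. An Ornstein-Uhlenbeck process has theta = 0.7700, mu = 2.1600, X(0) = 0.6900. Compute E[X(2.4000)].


E[X(t)] = mu + (X(0) - mu)*exp(-theta*t)
= 2.1600 + (0.6900 - 2.1600)*exp(-0.7700*2.4000)
= 2.1600 + -1.4700 * 0.1576
= 1.9284

1.9284


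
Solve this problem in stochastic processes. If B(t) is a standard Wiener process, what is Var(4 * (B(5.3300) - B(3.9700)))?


Var(alpha*(B(t)-B(s))) = alpha^2 * (t-s)
= 4^2 * (5.3300 - 3.9700)
= 16 * 1.3600
= 21.7600

21.7600


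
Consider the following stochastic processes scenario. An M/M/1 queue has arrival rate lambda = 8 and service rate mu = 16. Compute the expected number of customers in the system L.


rho = 8/16 = 0.5000
L = rho/(1-rho)
= 0.5000/0.5000
= 1.0000

1.0000


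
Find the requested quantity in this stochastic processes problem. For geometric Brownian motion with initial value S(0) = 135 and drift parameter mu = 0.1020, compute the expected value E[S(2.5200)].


E[S(t)] = S(0) * exp(mu * t)
= 135 * exp(0.1020 * 2.5200)
= 135 * 1.2931
= 174.5681

174.5681


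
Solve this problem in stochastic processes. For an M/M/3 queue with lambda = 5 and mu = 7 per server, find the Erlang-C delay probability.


a = lambda/mu = 0.7143
rho = a/c = 0.2381
Erlang-C formula applied:
C(c,a) = 0.0389

0.0389


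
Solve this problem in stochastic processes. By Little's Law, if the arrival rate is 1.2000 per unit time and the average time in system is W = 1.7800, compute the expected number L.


Little's Law: L = lambda * W
= 1.2000 * 1.7800
= 2.1360

2.1360


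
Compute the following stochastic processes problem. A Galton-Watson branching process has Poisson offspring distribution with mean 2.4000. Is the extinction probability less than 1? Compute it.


Since mu = 2.4000 > 1, extinction prob q < 1.
Solve s = exp(mu*(s-1)) iteratively.
q = 0.1214

0.1214


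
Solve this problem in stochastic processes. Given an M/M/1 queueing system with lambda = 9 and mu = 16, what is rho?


rho = lambda/mu
= 9/16
= 0.5625

0.5625


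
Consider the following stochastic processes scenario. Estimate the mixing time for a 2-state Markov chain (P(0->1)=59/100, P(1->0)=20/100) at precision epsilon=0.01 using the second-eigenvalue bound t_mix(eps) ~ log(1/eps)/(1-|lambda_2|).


lambda_2 = |1 - p01 - p10| = |1 - 0.5900 - 0.2000| = 0.2100
t_mix ~ log(1/eps)/(1 - |lambda_2|)
= log(100)/(1 - 0.2100) = 4.6052/0.7900
= 5.8293

5.8293


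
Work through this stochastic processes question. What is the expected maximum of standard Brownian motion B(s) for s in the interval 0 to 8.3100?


E(max B(s)) = sqrt(2t/pi)
= sqrt(2*8.3100/pi)
= sqrt(5.2903)
= 2.3001

2.3001


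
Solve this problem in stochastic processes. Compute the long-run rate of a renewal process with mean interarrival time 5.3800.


Long-run renewal rate = 1/E(X)
= 1/5.3800
= 0.1859

0.1859


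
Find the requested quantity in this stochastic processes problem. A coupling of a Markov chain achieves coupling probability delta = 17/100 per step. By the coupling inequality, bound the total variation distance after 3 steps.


TV distance bound <= (1-delta)^n
= (1 - 0.1700)^3
= 0.8300^3
= 0.5718

0.5718


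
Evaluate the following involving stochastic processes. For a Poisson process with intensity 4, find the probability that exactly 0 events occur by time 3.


P(N(t)=k) = (lambda*t)^k * exp(-lambda*t) / k!
lambda*t = 12
= 12^0 * exp(-12) / 0!
= 1 * 6.1442e-06 / 1
= 6.1442e-06

6.1442e-06


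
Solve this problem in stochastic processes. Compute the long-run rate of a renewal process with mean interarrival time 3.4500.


Long-run renewal rate = 1/E(X)
= 1/3.4500
= 0.2899

0.2899


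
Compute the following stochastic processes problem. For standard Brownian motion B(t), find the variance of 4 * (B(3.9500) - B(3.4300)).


Var(alpha*(B(t)-B(s))) = alpha^2 * (t-s)
= 4^2 * (3.9500 - 3.4300)
= 16 * 0.5200
= 8.3200

8.3200


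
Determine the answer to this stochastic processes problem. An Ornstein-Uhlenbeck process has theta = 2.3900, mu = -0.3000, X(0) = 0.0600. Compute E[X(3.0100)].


E[X(t)] = mu + (X(0) - mu)*exp(-theta*t)
= -0.3000 + (0.0600 - -0.3000)*exp(-2.3900*3.0100)
= -0.3000 + 0.3600 * 7.5115e-04
= -0.2997

-0.2997


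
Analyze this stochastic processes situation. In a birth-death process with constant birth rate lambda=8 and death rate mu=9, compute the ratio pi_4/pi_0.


For birth-death process, pi_n/pi_0 = (lambda/mu)^n
= (8/9)^4
= 0.6243

0.6243


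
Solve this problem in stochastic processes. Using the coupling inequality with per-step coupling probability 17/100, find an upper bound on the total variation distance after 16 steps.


TV distance bound <= (1-delta)^n
= (1 - 0.1700)^16
= 0.8300^16
= 0.0507

0.0507


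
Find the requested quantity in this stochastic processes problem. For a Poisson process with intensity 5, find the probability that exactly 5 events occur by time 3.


P(N(t)=k) = (lambda*t)^k * exp(-lambda*t) / k!
lambda*t = 15
= 15^5 * exp(-15) / 5!
= 759375 * 3.0590e-07 / 120
= 0.0019

0.0019


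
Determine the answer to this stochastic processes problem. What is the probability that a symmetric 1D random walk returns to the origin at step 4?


P(S(4) = 0) = C(4,2) / 4^2
= 6 / 16
= 0.3750

0.3750


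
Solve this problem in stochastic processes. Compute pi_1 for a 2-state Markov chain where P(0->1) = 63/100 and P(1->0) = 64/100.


Stationary distribution: pi_0 = p10/(p01+p10), pi_1 = p01/(p01+p10)
p01 = 0.6300, p10 = 0.6400
pi_1 = 0.4961

0.4961


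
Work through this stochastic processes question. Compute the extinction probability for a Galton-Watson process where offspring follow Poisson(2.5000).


Since mu = 2.5000 > 1, extinction prob q < 1.
Solve s = exp(mu*(s-1)) iteratively.
q = 0.1074

0.1074


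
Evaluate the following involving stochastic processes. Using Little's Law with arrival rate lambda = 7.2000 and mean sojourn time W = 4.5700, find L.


Little's Law: L = lambda * W
= 7.2000 * 4.5700
= 32.9040

32.9040


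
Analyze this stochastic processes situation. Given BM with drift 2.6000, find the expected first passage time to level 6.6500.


Expected first passage time = a/mu
= 6.6500/2.6000
= 2.5577

2.5577


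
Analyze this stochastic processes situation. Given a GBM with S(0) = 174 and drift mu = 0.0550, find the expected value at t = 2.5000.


E[S(t)] = S(0) * exp(mu * t)
= 174 * exp(0.0550 * 2.5000)
= 174 * 1.1474
= 199.6479

199.6479


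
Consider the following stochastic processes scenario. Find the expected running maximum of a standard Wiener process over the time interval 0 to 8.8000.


E(max B(s)) = sqrt(2t/pi)
= sqrt(2*8.8000/pi)
= sqrt(5.6023)
= 2.3669

2.3669


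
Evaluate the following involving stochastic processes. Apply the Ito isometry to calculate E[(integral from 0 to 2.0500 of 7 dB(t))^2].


By Ito isometry: E[(int f dB)^2] = int f^2 dt
= 7^2 * 2.0500
= 49 * 2.0500 = 100.4500

100.4500


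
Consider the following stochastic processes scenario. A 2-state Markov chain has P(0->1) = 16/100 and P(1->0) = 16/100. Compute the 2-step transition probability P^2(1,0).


Computing P^2 by matrix multiplication.
P = [[0.8400, 0.1600], [0.1600, 0.8400]]
After raising P to the power 2:
P^2(1,0) = 0.2688

0.2688


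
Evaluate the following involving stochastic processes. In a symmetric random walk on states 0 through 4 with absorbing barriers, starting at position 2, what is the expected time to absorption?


For symmetric RW on 0,...,N with absorbing barriers, E(i) = i*(N-i)
E(2) = 2 * 2 = 4

4


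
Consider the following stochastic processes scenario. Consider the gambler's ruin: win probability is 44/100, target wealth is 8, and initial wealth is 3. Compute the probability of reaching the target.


Gambler's ruin formula:
r = q/p = 0.5600/0.4400 = 1.2727
P(win) = (1 - r^i)/(1 - r^N)
= (1 - 1.2727^3)/(1 - 1.2727^8)
= 0.1804

0.1804


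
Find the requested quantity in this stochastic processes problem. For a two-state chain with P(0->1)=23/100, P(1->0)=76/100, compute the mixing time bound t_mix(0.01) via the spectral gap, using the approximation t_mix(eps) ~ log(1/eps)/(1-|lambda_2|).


lambda_2 = |1 - p01 - p10| = |1 - 0.2300 - 0.7600| = 0.0100
t_mix ~ log(1/eps)/(1 - |lambda_2|)
= log(100)/(1 - 0.0100) = 4.6052/0.9900
= 4.6517

4.6517


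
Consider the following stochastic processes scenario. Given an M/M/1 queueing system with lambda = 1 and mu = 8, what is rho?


rho = lambda/mu
= 1/8
= 0.1250

0.1250


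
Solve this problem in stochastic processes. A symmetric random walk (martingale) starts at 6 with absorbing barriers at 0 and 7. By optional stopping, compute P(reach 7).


By optional stopping theorem: E(M at tau) = M(0) = 6
P(hit 7)*7 + P(hit 0)*0 = 6
P(hit 7) = (6 - 0)/(7 - 0) = 6/7 = 0.8571

0.8571


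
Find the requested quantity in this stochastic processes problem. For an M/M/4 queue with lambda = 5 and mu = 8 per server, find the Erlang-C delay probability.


a = lambda/mu = 0.6250
rho = a/c = 0.1562
Erlang-C formula applied:
C(c,a) = 0.0040

0.0040


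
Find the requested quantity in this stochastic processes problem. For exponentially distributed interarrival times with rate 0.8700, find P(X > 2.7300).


P(X > t) = exp(-lambda * t)
= exp(-0.8700 * 2.7300)
= exp(-2.3751) = 0.0930

0.0930


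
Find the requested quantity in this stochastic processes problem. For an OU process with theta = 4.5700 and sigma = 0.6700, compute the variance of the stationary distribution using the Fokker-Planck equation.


Stationary variance = sigma^2 / (2*theta)
= 0.6700^2 / (2*4.5700)
= 0.4489 / 9.1400
= 0.0491

0.0491


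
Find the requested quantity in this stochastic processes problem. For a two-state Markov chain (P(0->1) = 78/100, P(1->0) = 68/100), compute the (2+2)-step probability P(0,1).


P^4 = P^2 * P^2
Computing via matrix multiplication of the transition matrix.
Entry (0,1) of P^4 = 0.5103

0.5103


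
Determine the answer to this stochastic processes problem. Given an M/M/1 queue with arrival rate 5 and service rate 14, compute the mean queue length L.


rho = 5/14 = 0.3571
L = rho/(1-rho)
= 0.3571/0.6429
= 0.5556

0.5556


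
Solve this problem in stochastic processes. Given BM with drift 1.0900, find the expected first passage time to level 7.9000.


Expected first passage time = a/mu
= 7.9000/1.0900
= 7.2477

7.2477


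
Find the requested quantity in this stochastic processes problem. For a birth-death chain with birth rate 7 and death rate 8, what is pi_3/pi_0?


For birth-death process, pi_n/pi_0 = (lambda/mu)^n
= (7/8)^3
= 0.6699

0.6699


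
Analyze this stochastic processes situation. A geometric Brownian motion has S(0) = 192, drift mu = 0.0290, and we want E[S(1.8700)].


E[S(t)] = S(0) * exp(mu * t)
= 192 * exp(0.0290 * 1.8700)
= 192 * 1.0557
= 202.6997

202.6997


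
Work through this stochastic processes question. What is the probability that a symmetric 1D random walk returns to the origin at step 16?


P(S(16) = 0) = C(16,8) / 4^8
= 12870 / 65536
= 0.1964

0.1964


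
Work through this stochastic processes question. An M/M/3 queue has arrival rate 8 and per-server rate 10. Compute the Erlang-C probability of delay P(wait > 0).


a = lambda/mu = 0.8000
rho = a/c = 0.2667
Erlang-C formula applied:
C(c,a) = 0.0520

0.0520


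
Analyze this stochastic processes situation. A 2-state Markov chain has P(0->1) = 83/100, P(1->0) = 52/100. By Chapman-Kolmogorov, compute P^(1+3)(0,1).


P^4 = P^1 * P^3
Computing via matrix multiplication of the transition matrix.
Entry (0,1) of P^4 = 0.6056

0.6056


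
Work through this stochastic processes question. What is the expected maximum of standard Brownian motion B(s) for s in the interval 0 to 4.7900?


E(max B(s)) = sqrt(2t/pi)
= sqrt(2*4.7900/pi)
= sqrt(3.0494)
= 1.7463

1.7463


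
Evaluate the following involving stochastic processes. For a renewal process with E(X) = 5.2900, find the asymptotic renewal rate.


Long-run renewal rate = 1/E(X)
= 1/5.2900
= 0.1890

0.1890


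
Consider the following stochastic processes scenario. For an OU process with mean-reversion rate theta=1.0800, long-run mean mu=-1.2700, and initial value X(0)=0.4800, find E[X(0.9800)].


E[X(t)] = mu + (X(0) - mu)*exp(-theta*t)
= -1.2700 + (0.4800 - -1.2700)*exp(-1.0800*0.9800)
= -1.2700 + 1.7500 * 0.3470
= -0.6627

-0.6627


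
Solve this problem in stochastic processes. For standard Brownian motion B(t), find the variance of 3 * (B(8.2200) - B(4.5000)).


Var(alpha*(B(t)-B(s))) = alpha^2 * (t-s)
= 3^2 * (8.2200 - 4.5000)
= 9 * 3.7200
= 33.4800

33.4800


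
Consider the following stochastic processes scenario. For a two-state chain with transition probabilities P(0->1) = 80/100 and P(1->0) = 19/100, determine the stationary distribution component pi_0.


Stationary distribution: pi_0 = p10/(p01+p10), pi_1 = p01/(p01+p10)
p01 = 0.8000, p10 = 0.1900
pi_0 = 0.1919

0.1919


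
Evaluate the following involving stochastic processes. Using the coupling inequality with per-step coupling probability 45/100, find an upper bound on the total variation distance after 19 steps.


TV distance bound <= (1-delta)^n
= (1 - 0.4500)^19
= 0.5500^19
= 1.1665e-05

1.1665e-05


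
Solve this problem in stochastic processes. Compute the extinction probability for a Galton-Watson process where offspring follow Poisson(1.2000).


Since mu = 1.2000 > 1, extinction prob q < 1.
Solve s = exp(mu*(s-1)) iteratively.
q = 0.6863

0.6863


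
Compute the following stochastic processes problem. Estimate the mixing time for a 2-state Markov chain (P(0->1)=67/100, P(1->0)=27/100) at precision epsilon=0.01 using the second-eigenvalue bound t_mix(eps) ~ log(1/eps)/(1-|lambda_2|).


lambda_2 = |1 - p01 - p10| = |1 - 0.6700 - 0.2700| = 0.0600
t_mix ~ log(1/eps)/(1 - |lambda_2|)
= log(100)/(1 - 0.0600) = 4.6052/0.9400
= 4.8991

4.8991


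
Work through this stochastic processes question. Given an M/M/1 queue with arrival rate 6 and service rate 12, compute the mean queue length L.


rho = 6/12 = 0.5000
L = rho/(1-rho)
= 0.5000/0.5000
= 1.0000

1.0000


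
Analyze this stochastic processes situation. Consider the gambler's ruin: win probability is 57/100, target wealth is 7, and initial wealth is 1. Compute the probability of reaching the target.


Gambler's ruin formula:
r = q/p = 0.4300/0.5700 = 0.7544
P(win) = (1 - r^i)/(1 - r^N)
= (1 - 0.7544^1)/(1 - 0.7544^7)
= 0.2853

0.2853


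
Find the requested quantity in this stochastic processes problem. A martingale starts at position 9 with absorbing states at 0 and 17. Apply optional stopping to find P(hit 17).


By optional stopping theorem: E(M at tau) = M(0) = 9
P(hit 17)*17 + P(hit 0)*0 = 9
P(hit 17) = (9 - 0)/(17 - 0) = 9/17 = 0.5294

0.5294


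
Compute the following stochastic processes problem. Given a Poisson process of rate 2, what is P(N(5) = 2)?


P(N(t)=k) = (lambda*t)^k * exp(-lambda*t) / k!
lambda*t = 10
= 10^2 * exp(-10) / 2!
= 100 * 4.5400e-05 / 2
= 0.0023

0.0023


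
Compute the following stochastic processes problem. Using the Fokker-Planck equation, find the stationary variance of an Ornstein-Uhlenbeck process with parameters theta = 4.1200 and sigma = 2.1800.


Stationary variance = sigma^2 / (2*theta)
= 2.1800^2 / (2*4.1200)
= 4.7524 / 8.2400
= 0.5767

0.5767


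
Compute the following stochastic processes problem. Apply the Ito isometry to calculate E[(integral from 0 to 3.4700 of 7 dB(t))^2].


By Ito isometry: E[(int f dB)^2] = int f^2 dt
= 7^2 * 3.4700
= 49 * 3.4700 = 170.0300

170.0300


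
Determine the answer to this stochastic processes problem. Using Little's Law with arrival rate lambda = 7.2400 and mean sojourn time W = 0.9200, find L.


Little's Law: L = lambda * W
= 7.2400 * 0.9200
= 6.6608

6.6608


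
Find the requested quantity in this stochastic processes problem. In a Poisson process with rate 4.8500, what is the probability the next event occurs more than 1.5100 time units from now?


P(X > t) = exp(-lambda * t)
= exp(-4.8500 * 1.5100)
= exp(-7.3235) = 6.5985e-04

6.5985e-04


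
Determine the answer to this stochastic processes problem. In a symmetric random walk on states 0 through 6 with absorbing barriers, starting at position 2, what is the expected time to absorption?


For symmetric RW on 0,...,N with absorbing barriers, E(i) = i*(N-i)
E(2) = 2 * 4 = 8

8


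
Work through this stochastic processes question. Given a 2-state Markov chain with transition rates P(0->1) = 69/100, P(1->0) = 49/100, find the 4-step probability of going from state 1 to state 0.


Computing P^4 by matrix multiplication.
P = [[0.3100, 0.6900], [0.4900, 0.5100]]
After raising P to the power 4:
P^4(1,0) = 0.4148

0.4148


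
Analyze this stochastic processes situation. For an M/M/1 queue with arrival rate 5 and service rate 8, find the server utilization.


rho = lambda/mu
= 5/8
= 0.6250

0.6250


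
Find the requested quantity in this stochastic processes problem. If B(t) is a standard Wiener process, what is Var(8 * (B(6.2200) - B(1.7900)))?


Var(alpha*(B(t)-B(s))) = alpha^2 * (t-s)
= 8^2 * (6.2200 - 1.7900)
= 64 * 4.4300
= 283.5200

283.5200


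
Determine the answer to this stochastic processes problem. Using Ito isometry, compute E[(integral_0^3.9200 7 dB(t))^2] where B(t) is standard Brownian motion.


By Ito isometry: E[(int f dB)^2] = int f^2 dt
= 7^2 * 3.9200
= 49 * 3.9200 = 192.0800

192.0800


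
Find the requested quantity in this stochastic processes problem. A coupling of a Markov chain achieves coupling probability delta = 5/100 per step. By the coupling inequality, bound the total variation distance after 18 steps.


TV distance bound <= (1-delta)^n
= (1 - 0.0500)^18
= 0.9500^18
= 0.3972

0.3972


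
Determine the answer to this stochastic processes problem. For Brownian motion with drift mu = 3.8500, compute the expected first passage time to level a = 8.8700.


Expected first passage time = a/mu
= 8.8700/3.8500
= 2.3039

2.3039


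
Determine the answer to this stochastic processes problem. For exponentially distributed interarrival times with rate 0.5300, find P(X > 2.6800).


P(X > t) = exp(-lambda * t)
= exp(-0.5300 * 2.6800)
= exp(-1.4204) = 0.2416

0.2416


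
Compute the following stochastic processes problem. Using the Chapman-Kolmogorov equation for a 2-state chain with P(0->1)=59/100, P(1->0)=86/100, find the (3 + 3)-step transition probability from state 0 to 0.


P^6 = P^3 * P^3
Computing via matrix multiplication of the transition matrix.
Entry (0,0) of P^6 = 0.5965

0.5965


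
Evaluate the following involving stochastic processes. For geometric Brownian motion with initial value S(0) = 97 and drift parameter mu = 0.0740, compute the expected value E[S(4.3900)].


E[S(t)] = S(0) * exp(mu * t)
= 97 * exp(0.0740 * 4.3900)
= 97 * 1.3838
= 134.2322

134.2322


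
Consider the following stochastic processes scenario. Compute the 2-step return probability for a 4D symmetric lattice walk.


P(return in 2 steps) = P(reverse first step) = 1/(2d)
= 1/8
= 0.1250

0.1250


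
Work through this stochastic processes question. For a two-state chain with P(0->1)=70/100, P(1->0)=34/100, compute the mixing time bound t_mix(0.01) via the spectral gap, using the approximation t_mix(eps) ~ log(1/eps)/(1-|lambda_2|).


lambda_2 = |1 - p01 - p10| = |1 - 0.7000 - 0.3400| = 0.0400
t_mix ~ log(1/eps)/(1 - |lambda_2|)
= log(100)/(1 - 0.0400) = 4.6052/0.9600
= 4.7971

4.7971


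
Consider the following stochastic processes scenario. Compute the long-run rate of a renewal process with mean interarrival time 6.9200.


Long-run renewal rate = 1/E(X)
= 1/6.9200
= 0.1445

0.1445


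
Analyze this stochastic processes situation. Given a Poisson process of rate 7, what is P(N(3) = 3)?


P(N(t)=k) = (lambda*t)^k * exp(-lambda*t) / k!
lambda*t = 21
= 21^3 * exp(-21) / 3!
= 9261 * 7.5826e-10 / 6
= 1.1704e-06

1.1704e-06


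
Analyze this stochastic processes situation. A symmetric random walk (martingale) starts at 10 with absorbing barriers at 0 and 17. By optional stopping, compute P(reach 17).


By optional stopping theorem: E(M at tau) = M(0) = 10
P(hit 17)*17 + P(hit 0)*0 = 10
P(hit 17) = (10 - 0)/(17 - 0) = 10/17 = 0.5882

0.5882


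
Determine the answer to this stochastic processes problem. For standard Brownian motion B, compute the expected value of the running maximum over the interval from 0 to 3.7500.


E(max B(s)) = sqrt(2t/pi)
= sqrt(2*3.7500/pi)
= sqrt(2.3873)
= 1.5451

1.5451


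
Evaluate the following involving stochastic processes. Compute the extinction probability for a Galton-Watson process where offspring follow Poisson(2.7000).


Since mu = 2.7000 > 1, extinction prob q < 1.
Solve s = exp(mu*(s-1)) iteratively.
q = 0.0844

0.0844


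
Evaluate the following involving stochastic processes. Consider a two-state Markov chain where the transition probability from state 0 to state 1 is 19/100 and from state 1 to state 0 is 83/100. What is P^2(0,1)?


Computing P^2 by matrix multiplication.
P = [[0.8100, 0.1900], [0.8300, 0.1700]]
After raising P to the power 2:
P^2(0,1) = 0.1862

0.1862


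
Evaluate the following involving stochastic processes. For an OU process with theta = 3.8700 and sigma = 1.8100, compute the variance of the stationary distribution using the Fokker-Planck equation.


Stationary variance = sigma^2 / (2*theta)
= 1.8100^2 / (2*3.8700)
= 3.2761 / 7.7400
= 0.4233

0.4233


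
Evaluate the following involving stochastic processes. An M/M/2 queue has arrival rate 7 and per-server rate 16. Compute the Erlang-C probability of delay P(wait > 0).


a = lambda/mu = 0.4375
rho = a/c = 0.2188
Erlang-C formula applied:
C(c,a) = 0.0785

0.0785


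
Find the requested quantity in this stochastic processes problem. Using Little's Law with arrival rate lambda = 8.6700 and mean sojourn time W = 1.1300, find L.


Little's Law: L = lambda * W
= 8.6700 * 1.1300
= 9.7971

9.7971


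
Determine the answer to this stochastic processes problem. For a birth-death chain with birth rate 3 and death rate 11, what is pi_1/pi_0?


For birth-death process, pi_n/pi_0 = (lambda/mu)^n
= (3/11)^1
= 0.2727

0.2727


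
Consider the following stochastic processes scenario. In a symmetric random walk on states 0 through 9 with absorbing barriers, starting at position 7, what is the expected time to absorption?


For symmetric RW on 0,...,N with absorbing barriers, E(i) = i*(N-i)
E(7) = 7 * 2 = 14

14


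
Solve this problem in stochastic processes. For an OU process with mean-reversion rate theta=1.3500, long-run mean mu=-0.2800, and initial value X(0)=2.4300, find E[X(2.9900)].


E[X(t)] = mu + (X(0) - mu)*exp(-theta*t)
= -0.2800 + (2.4300 - -0.2800)*exp(-1.3500*2.9900)
= -0.2800 + 2.7100 * 0.0177
= -0.2321

-0.2321


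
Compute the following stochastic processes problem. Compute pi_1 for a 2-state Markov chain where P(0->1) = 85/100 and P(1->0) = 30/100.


Stationary distribution: pi_0 = p10/(p01+p10), pi_1 = p01/(p01+p10)
p01 = 0.8500, p10 = 0.3000
pi_1 = 0.7391

0.7391


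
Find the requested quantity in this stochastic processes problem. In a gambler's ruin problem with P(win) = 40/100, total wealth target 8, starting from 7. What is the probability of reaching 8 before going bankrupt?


Gambler's ruin formula:
r = q/p = 0.6000/0.4000 = 1.5000
P(win) = (1 - r^i)/(1 - r^N)
= (1 - 1.5000^7)/(1 - 1.5000^8)
= 0.6531

0.6531


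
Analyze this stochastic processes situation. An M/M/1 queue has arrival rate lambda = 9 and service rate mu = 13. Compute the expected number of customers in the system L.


rho = 9/13 = 0.6923
L = rho/(1-rho)
= 0.6923/0.3077
= 2.2500

2.2500


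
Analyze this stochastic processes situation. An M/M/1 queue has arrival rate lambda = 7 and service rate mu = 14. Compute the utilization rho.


rho = lambda/mu
= 7/14
= 0.5000

0.5000


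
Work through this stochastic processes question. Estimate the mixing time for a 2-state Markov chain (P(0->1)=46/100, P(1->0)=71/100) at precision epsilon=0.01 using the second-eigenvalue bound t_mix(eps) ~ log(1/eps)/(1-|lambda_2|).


lambda_2 = |1 - p01 - p10| = |1 - 0.4600 - 0.7100| = 0.1700
t_mix ~ log(1/eps)/(1 - |lambda_2|)
= log(100)/(1 - 0.1700) = 4.6052/0.8300
= 5.5484

5.5484


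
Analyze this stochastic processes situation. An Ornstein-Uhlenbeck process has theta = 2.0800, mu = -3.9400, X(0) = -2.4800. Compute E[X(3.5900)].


E[X(t)] = mu + (X(0) - mu)*exp(-theta*t)
= -3.9400 + (-2.4800 - -3.9400)*exp(-2.0800*3.5900)
= -3.9400 + 1.4600 * 5.7153e-04
= -3.9392

-3.9392


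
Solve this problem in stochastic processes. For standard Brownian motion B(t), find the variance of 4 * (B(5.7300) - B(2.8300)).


Var(alpha*(B(t)-B(s))) = alpha^2 * (t-s)
= 4^2 * (5.7300 - 2.8300)
= 16 * 2.9000
= 46.4000

46.4000


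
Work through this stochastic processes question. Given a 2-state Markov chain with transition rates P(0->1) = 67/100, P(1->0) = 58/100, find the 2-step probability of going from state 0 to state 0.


Computing P^2 by matrix multiplication.
P = [[0.3300, 0.6700], [0.5800, 0.4200]]
After raising P to the power 2:
P^2(0,0) = 0.4975

0.4975


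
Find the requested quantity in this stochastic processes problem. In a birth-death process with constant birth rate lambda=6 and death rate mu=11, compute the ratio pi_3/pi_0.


For birth-death process, pi_n/pi_0 = (lambda/mu)^n
= (6/11)^3
= 0.1623

0.1623


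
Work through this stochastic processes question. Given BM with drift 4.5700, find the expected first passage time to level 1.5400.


Expected first passage time = a/mu
= 1.5400/4.5700
= 0.3370

0.3370


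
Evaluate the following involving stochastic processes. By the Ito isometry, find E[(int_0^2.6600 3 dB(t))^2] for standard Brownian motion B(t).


By Ito isometry: E[(int f dB)^2] = int f^2 dt
= 3^2 * 2.6600
= 9 * 2.6600 = 23.9400

23.9400


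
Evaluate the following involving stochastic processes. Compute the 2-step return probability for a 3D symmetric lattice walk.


P(return in 2 steps) = P(reverse first step) = 1/(2d)
= 1/6
= 0.1667

0.1667


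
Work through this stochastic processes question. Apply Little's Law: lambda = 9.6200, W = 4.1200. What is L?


Little's Law: L = lambda * W
= 9.6200 * 4.1200
= 39.6344

39.6344


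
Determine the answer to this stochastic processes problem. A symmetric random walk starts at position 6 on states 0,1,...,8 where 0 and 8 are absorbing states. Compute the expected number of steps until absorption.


For symmetric RW on 0,...,N with absorbing barriers, E(i) = i*(N-i)
E(6) = 6 * 2 = 12

12


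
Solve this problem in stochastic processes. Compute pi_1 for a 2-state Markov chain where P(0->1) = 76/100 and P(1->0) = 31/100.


Stationary distribution: pi_0 = p10/(p01+p10), pi_1 = p01/(p01+p10)
p01 = 0.7600, p10 = 0.3100
pi_1 = 0.7103

0.7103


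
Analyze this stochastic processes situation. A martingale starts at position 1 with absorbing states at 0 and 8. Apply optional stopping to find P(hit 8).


By optional stopping theorem: E(M at tau) = M(0) = 1
P(hit 8)*8 + P(hit 0)*0 = 1
P(hit 8) = (1 - 0)/(8 - 0) = 1/8 = 0.1250

0.1250


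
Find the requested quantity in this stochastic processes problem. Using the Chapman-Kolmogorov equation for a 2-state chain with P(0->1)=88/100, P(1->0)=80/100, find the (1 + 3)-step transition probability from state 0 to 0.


P^4 = P^1 * P^3
Computing via matrix multiplication of the transition matrix.
Entry (0,0) of P^4 = 0.5882

0.5882


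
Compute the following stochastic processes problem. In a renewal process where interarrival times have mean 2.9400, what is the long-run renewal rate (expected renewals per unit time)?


Long-run renewal rate = 1/E(X)
= 1/2.9400
= 0.3401

0.3401


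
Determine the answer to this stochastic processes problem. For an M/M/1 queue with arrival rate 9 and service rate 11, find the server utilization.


rho = lambda/mu
= 9/11
= 0.8182

0.8182


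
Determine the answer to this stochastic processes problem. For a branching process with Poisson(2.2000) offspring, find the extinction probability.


Since mu = 2.2000 > 1, extinction prob q < 1.
Solve s = exp(mu*(s-1)) iteratively.
q = 0.1563

0.1563


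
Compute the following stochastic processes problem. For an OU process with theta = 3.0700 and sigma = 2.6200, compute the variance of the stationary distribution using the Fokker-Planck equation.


Stationary variance = sigma^2 / (2*theta)
= 2.6200^2 / (2*3.0700)
= 6.8644 / 6.1400
= 1.1180

1.1180


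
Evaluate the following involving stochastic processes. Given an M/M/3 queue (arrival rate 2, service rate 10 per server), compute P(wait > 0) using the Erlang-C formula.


a = lambda/mu = 0.2000
rho = a/c = 0.0667
Erlang-C formula applied:
C(c,a) = 0.0012

0.0012


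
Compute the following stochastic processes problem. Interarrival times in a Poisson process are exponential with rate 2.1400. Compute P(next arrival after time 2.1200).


P(X > t) = exp(-lambda * t)
= exp(-2.1400 * 2.1200)
= exp(-4.5368) = 0.0107

0.0107


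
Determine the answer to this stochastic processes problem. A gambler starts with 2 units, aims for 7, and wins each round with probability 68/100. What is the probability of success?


Gambler's ruin formula:
r = q/p = 0.3200/0.6800 = 0.4706
P(win) = (1 - r^i)/(1 - r^N)
= (1 - 0.4706^2)/(1 - 0.4706^7)
= 0.7825

0.7825


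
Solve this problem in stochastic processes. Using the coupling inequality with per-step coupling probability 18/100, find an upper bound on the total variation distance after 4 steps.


TV distance bound <= (1-delta)^n
= (1 - 0.1800)^4
= 0.8200^4
= 0.4521

0.4521


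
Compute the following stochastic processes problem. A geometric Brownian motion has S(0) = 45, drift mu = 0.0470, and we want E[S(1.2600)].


E[S(t)] = S(0) * exp(mu * t)
= 45 * exp(0.0470 * 1.2600)
= 45 * 1.0610
= 47.7454

47.7454


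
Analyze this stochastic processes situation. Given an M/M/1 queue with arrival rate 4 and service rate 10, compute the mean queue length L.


rho = 4/10 = 0.4000
L = rho/(1-rho)
= 0.4000/0.6000
= 0.6667

0.6667


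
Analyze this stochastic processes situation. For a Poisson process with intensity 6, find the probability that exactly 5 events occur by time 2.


P(N(t)=k) = (lambda*t)^k * exp(-lambda*t) / k!
lambda*t = 12
= 12^5 * exp(-12) / 5!
= 248832 * 6.1442e-06 / 120
= 0.0127

0.0127


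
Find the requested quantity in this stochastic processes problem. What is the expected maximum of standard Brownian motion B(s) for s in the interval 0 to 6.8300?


E(max B(s)) = sqrt(2t/pi)
= sqrt(2*6.8300/pi)
= sqrt(4.3481)
= 2.0852

2.0852


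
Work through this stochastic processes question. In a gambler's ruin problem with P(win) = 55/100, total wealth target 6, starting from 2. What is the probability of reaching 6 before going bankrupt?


Gambler's ruin formula:
r = q/p = 0.4500/0.5500 = 0.8182
P(win) = (1 - r^i)/(1 - r^N)
= (1 - 0.8182^2)/(1 - 0.8182^6)
= 0.4722

0.4722


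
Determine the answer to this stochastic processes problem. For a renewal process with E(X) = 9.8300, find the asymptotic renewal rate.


Long-run renewal rate = 1/E(X)
= 1/9.8300
= 0.1017

0.1017


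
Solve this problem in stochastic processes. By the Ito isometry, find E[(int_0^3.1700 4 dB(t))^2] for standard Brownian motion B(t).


By Ito isometry: E[(int f dB)^2] = int f^2 dt
= 4^2 * 3.1700
= 16 * 3.1700 = 50.7200

50.7200


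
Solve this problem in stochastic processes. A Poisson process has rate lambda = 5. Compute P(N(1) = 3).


P(N(t)=k) = (lambda*t)^k * exp(-lambda*t) / k!
lambda*t = 5
= 5^3 * exp(-5) / 3!
= 125 * 0.0067 / 6
= 0.1404

0.1404


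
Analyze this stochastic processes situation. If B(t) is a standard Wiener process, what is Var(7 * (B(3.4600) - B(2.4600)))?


Var(alpha*(B(t)-B(s))) = alpha^2 * (t-s)
= 7^2 * (3.4600 - 2.4600)
= 49 * 1.0000
= 49.0000

49.0000


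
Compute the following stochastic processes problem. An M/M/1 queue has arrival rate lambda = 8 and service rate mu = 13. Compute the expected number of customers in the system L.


rho = 8/13 = 0.6154
L = rho/(1-rho)
= 0.6154/0.3846
= 1.6000

1.6000


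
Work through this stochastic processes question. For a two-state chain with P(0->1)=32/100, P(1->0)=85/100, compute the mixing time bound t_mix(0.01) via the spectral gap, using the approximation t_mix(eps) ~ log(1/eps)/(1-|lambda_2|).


lambda_2 = |1 - p01 - p10| = |1 - 0.3200 - 0.8500| = 0.1700
t_mix ~ log(1/eps)/(1 - |lambda_2|)
= log(100)/(1 - 0.1700) = 4.6052/0.8300
= 5.5484

5.5484


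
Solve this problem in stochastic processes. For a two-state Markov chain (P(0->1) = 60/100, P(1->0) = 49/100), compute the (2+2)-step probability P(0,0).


P^4 = P^2 * P^2
Computing via matrix multiplication of the transition matrix.
Entry (0,0) of P^4 = 0.4496

0.4496


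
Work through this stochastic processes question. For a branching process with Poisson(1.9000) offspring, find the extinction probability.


Since mu = 1.9000 > 1, extinction prob q < 1.
Solve s = exp(mu*(s-1)) iteratively.
q = 0.2328

0.2328


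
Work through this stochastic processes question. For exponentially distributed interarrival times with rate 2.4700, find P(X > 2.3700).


P(X > t) = exp(-lambda * t)
= exp(-2.4700 * 2.3700)
= exp(-5.8539) = 0.0029

0.0029


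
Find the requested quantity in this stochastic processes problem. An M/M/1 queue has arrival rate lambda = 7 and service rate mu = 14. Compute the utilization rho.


rho = lambda/mu
= 7/14
= 0.5000

0.5000


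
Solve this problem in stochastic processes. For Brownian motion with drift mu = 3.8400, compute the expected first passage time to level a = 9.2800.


Expected first passage time = a/mu
= 9.2800/3.8400
= 2.4167

2.4167


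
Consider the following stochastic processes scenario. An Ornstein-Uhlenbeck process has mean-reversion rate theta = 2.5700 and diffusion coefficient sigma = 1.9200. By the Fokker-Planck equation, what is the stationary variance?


Stationary variance = sigma^2 / (2*theta)
= 1.9200^2 / (2*2.5700)
= 3.6864 / 5.1400
= 0.7172

0.7172


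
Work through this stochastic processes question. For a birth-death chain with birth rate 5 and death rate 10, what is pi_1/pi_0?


For birth-death process, pi_n/pi_0 = (lambda/mu)^n
= (5/10)^1
= 0.5000

0.5000


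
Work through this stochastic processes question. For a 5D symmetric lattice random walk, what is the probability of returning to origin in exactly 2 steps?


P(return in 2 steps) = P(reverse first step) = 1/(2d)
= 1/10
= 0.1000

0.1000


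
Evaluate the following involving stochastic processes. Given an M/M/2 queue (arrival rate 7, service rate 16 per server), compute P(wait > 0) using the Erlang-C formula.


a = lambda/mu = 0.4375
rho = a/c = 0.2188
Erlang-C formula applied:
C(c,a) = 0.0785

0.0785


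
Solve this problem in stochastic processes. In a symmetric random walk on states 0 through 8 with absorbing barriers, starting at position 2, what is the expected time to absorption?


For symmetric RW on 0,...,N with absorbing barriers, E(i) = i*(N-i)
E(2) = 2 * 6 = 12

12


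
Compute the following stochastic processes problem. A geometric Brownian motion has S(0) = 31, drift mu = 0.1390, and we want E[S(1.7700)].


E[S(t)] = S(0) * exp(mu * t)
= 31 * exp(0.1390 * 1.7700)
= 31 * 1.2789
= 39.6471

39.6471


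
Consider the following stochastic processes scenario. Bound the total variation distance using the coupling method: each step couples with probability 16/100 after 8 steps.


TV distance bound <= (1-delta)^n
= (1 - 0.1600)^8
= 0.8400^8
= 0.2479

0.2479


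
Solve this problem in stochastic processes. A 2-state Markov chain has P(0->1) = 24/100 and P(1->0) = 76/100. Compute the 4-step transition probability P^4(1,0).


Computing P^4 by matrix multiplication.
P = [[0.7600, 0.2400], [0.7600, 0.2400]]
After raising P to the power 4:
P^4(1,0) = 0.7600

0.7600


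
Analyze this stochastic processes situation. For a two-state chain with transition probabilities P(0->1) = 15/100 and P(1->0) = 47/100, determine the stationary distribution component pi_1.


Stationary distribution: pi_0 = p10/(p01+p10), pi_1 = p01/(p01+p10)
p01 = 0.1500, p10 = 0.4700
pi_1 = 0.2419

0.2419


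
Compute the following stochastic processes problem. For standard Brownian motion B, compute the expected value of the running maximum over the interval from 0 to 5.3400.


E(max B(s)) = sqrt(2t/pi)
= sqrt(2*5.3400/pi)
= sqrt(3.3995)
= 1.8438

1.8438


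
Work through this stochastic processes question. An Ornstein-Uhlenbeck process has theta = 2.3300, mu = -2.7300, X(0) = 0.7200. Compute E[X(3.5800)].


E[X(t)] = mu + (X(0) - mu)*exp(-theta*t)
= -2.7300 + (0.7200 - -2.7300)*exp(-2.3300*3.5800)
= -2.7300 + 3.4500 * 2.3844e-04
= -2.7292

-2.7292


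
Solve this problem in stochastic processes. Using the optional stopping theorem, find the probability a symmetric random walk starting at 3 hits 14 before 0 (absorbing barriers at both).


By optional stopping theorem: E(M at tau) = M(0) = 3
P(hit 14)*14 + P(hit 0)*0 = 3
P(hit 14) = (3 - 0)/(14 - 0) = 3/14 = 0.2143

0.2143


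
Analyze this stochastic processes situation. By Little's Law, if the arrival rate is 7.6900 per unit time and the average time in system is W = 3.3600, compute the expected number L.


Little's Law: L = lambda * W
= 7.6900 * 3.3600
= 25.8384

25.8384


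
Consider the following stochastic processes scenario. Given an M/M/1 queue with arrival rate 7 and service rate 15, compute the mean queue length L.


rho = 7/15 = 0.4667
L = rho/(1-rho)
= 0.4667/0.5333
= 0.8750

0.8750


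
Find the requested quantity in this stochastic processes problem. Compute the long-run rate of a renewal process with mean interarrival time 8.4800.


Long-run renewal rate = 1/E(X)
= 1/8.4800
= 0.1179

0.1179


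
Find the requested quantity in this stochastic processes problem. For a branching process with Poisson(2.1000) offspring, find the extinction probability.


Since mu = 2.1000 > 1, extinction prob q < 1.
Solve s = exp(mu*(s-1)) iteratively.
q = 0.1779

0.1779


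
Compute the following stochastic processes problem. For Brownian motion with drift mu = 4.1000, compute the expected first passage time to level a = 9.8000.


Expected first passage time = a/mu
= 9.8000/4.1000
= 2.3902

2.3902


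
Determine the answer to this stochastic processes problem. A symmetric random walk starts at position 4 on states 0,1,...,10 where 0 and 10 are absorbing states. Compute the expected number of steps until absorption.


For symmetric RW on 0,...,N with absorbing barriers, E(i) = i*(N-i)
E(4) = 4 * 6 = 24

24


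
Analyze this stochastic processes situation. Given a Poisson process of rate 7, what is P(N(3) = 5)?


P(N(t)=k) = (lambda*t)^k * exp(-lambda*t) / k!
lambda*t = 21
= 21^5 * exp(-21) / 5!
= 4084101 * 7.5826e-10 / 120
= 2.5807e-05

2.5807e-05


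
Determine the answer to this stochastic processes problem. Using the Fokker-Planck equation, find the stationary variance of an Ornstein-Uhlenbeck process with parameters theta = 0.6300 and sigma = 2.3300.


Stationary variance = sigma^2 / (2*theta)
= 2.3300^2 / (2*0.6300)
= 5.4289 / 1.2600
= 4.3087

4.3087
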